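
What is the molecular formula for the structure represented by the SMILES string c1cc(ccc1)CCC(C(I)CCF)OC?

Heavy atoms from the SMILES: 13 C, 1 F, 1 I, 1 O.
Implicit hydrogens by atom environment:
  5 × C (aromatic): 1 H each → 5
  4 × C: 2 H each → 8
  2 × C: 1 H each → 2
  1 × C: 3 H
  1 × C (aromatic): no H
  1 × F: no H
  1 × I: no H
  1 × O: no H
  Total hydrogens = 18.
Molecular formula: C13H18FIO

C13H18FIO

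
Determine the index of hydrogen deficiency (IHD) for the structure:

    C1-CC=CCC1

Molecular formula from the SMILES: C6H10.
DoU = (2C + 2 + N − H − X)/2 = (2·6 + 2 + 0 − 10 − 0)/2 = 4/2 = 2.
(Structurally: 1 ring(s) + 1 π bond(s) = 2.)

2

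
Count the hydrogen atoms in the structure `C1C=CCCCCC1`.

14

Hydrogens are implicit in SMILES; fill each atom to its normal valence:
  6 × C: 2 H each → 12
  2 × C: 1 H each → 2
  Total hydrogens = 14.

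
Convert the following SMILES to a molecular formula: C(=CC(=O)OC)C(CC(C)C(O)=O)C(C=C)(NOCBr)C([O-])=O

Heavy atoms from the SMILES: 1 Br, 14 C, 1 N, 7 O.
Implicit hydrogens by atom environment:
  5 × C: 1 H each → 5
  5 × O: no H
  4 × C: no H
  3 × C: 2 H each → 6
  2 × C: 3 H each → 6
  1 × Br: no H
  1 × N: 1 H
  1 × O: 1 H
  1 × O (charge -1): no H
  Total hydrogens = 19.
Net charge -1.
Molecular formula: C14H19BrNO7-

C14H19BrNO7-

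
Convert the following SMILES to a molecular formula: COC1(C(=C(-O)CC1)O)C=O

Heavy atoms from the SMILES: 7 C, 4 O.
Implicit hydrogens by atom environment:
  3 × C: no H
  2 × C: 2 H each → 4
  2 × O: 1 H each → 2
  2 × O: no H
  1 × C: 3 H
  1 × C: 1 H
  Total hydrogens = 10.
Molecular formula: C7H10O4

C7H10O4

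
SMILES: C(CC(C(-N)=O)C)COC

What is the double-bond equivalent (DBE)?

1

Molecular formula from the SMILES: C7H15NO2.
DoU = (2C + 2 + N − H − X)/2 = (2·7 + 2 + 1 − 15 − 0)/2 = 2/2 = 1.
(Structurally: 0 ring(s) + 1 π bond(s) = 1.)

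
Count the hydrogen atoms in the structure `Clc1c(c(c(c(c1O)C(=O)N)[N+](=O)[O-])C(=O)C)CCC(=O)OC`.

Hydrogens are implicit in SMILES; fill each atom to its normal valence:
  6 × C (aromatic): no H
  5 × O: no H
  3 × C: no H
  2 × C: 3 H each → 6
  2 × C: 2 H each → 4
  1 × Cl: no H
  1 × N: 2 H
  1 × N (charge +1): no H
  1 × O: 1 H
  1 × O (charge -1): no H
  Total hydrogens = 13.

13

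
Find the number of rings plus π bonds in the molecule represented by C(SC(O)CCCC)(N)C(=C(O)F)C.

Molecular formula from the SMILES: C9H18FNO2S.
DoU = (2C + 2 + N − H − X)/2 = (2·9 + 2 + 1 − 18 − 1)/2 = 2/2 = 1.
(Structurally: 0 ring(s) + 1 π bond(s) = 1.)

1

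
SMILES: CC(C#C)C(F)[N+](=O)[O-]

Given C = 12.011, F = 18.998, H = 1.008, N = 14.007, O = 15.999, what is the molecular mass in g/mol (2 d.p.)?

131.11

Molecular formula: C5H6FNO2.
M = 5×12.011 + 1×18.998 + 6×1.008 + 1×14.007 + 2×15.999 = 131.11 g/mol.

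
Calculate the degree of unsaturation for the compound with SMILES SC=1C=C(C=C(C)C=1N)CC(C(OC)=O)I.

Molecular formula from the SMILES: C11H14INO2S.
DoU = (2C + 2 + N − H − X)/2 = (2·11 + 2 + 1 − 14 − 1)/2 = 10/2 = 5.
(Structurally: 1 ring(s) + 4 π bond(s) = 5.)

5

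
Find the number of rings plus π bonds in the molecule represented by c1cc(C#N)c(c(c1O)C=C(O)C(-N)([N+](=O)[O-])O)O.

8

Molecular formula from the SMILES: C10H9N3O6.
DoU = (2C + 2 + N − H − X)/2 = (2·10 + 2 + 3 − 9 − 0)/2 = 16/2 = 8.
(Structurally: 1 ring(s) + 7 π bond(s) = 8.)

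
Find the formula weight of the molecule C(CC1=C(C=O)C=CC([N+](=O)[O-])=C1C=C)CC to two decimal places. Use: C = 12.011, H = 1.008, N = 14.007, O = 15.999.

233.27

Molecular formula: C13H15NO3.
M = 13×12.011 + 15×1.008 + 1×14.007 + 3×15.999 = 233.27 g/mol.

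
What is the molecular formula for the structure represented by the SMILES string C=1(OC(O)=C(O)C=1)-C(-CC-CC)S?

C9H14O3S

Heavy atoms from the SMILES: 9 C, 3 O, 1 S.
Implicit hydrogens by atom environment:
  3 × C: 2 H each → 6
  3 × C (aromatic): no H
  2 × O: 1 H each → 2
  1 × C: 3 H
  1 × C (aromatic): 1 H
  1 × C: 1 H
  1 × O (aromatic): no H
  1 × S: 1 H
  Total hydrogens = 14.
Molecular formula: C9H14O3S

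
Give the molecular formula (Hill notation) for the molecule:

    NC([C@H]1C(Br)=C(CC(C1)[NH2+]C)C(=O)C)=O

Heavy atoms from the SMILES: 1 Br, 10 C, 2 N, 2 O.
Implicit hydrogens by atom environment:
  4 × C: no H
  2 × C: 3 H each → 6
  2 × C: 2 H each → 4
  2 × C: 1 H each → 2
  2 × O: no H
  1 × Br: no H
  1 × N (charge +1): 2 H
  1 × N: 2 H
  Total hydrogens = 16.
Net charge +1.
Molecular formula: C10H16BrN2O2+

C10H16BrN2O2+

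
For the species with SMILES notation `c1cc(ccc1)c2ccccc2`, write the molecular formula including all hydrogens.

Heavy atoms from the SMILES: 12 C.
Implicit hydrogens by atom environment:
  10 × C (aromatic): 1 H each → 10
  2 × C (aromatic): no H
  Total hydrogens = 10.
Molecular formula: C12H10

C12H10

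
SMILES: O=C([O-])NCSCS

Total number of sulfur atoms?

2

The symbol for sulfur appears 2 times in the SMILES.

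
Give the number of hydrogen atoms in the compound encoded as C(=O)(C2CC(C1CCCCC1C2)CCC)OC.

26

Hydrogens are implicit in SMILES; fill each atom to its normal valence:
  8 × C: 2 H each → 16
  4 × C: 1 H each → 4
  2 × C: 3 H each → 6
  2 × O: no H
  1 × C: no H
  Total hydrogens = 26.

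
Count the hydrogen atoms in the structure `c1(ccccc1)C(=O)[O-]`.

5

Hydrogens are implicit in SMILES; fill each atom to its normal valence:
  5 × C (aromatic): 1 H each → 5
  1 × C (aromatic): no H
  1 × C: no H
  1 × O: no H
  1 × O (charge -1): no H
  Total hydrogens = 5.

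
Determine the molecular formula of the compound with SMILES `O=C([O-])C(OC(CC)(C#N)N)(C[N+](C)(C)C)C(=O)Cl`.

Heavy atoms from the SMILES: 11 C, 1 Cl, 3 N, 4 O.
Implicit hydrogens by atom environment:
  5 × C: no H
  4 × C: 3 H each → 12
  3 × O: no H
  2 × C: 2 H each → 4
  1 × Cl: no H
  1 × N: 2 H
  1 × N (charge +1): no H
  1 × N: no H
  1 × O (charge -1): no H
  Total hydrogens = 18.
Molecular formula: C11H18ClN3O4

C11H18ClN3O4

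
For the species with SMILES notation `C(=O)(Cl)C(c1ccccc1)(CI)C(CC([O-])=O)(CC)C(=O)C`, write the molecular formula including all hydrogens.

Heavy atoms from the SMILES: 16 C, 1 Cl, 1 I, 4 O.
Implicit hydrogens by atom environment:
  5 × C (aromatic): 1 H each → 5
  5 × C: no H
  3 × C: 2 H each → 6
  3 × O: no H
  2 × C: 3 H each → 6
  1 × C (aromatic): no H
  1 × Cl: no H
  1 × I: no H
  1 × O (charge -1): no H
  Total hydrogens = 17.
Net charge -1.
Molecular formula: C16H17ClIO4-

C16H17ClIO4-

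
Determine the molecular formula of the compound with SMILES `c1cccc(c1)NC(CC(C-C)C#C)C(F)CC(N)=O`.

Heavy atoms from the SMILES: 16 C, 1 F, 2 N, 1 O.
Implicit hydrogens by atom environment:
  5 × C (aromatic): 1 H each → 5
  4 × C: 1 H each → 4
  3 × C: 2 H each → 6
  2 × C: no H
  1 × C: 3 H
  1 × C (aromatic): no H
  1 × F: no H
  1 × N: 2 H
  1 × N: 1 H
  1 × O: no H
  Total hydrogens = 21.
Molecular formula: C16H21FN2O

C16H21FN2O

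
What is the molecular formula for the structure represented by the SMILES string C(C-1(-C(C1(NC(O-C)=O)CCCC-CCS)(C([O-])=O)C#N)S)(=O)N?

Heavy atoms from the SMILES: 14 C, 3 N, 5 O, 2 S.
Implicit hydrogens by atom environment:
  7 × C: no H
  6 × C: 2 H each → 12
  4 × O: no H
  2 × S: 1 H each → 2
  1 × C: 3 H
  1 × N: 2 H
  1 × N: 1 H
  1 × N: no H
  1 × O (charge -1): no H
  Total hydrogens = 20.
Net charge -1.
Molecular formula: C14H20N3O5S2-

C14H20N3O5S2-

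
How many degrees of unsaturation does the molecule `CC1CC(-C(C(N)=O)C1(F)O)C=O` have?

3

Molecular formula from the SMILES: C8H12FNO3.
DoU = (2C + 2 + N − H − X)/2 = (2·8 + 2 + 1 − 12 − 1)/2 = 6/2 = 3.
(Structurally: 1 ring(s) + 2 π bond(s) = 3.)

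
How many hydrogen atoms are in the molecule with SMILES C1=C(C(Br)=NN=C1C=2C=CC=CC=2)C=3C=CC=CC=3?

11

Hydrogens are implicit in SMILES; fill each atom to its normal valence:
  11 × C (aromatic): 1 H each → 11
  5 × C (aromatic): no H
  2 × N (aromatic): no H
  1 × Br: no H
  Total hydrogens = 11.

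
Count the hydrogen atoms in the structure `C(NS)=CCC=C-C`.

Hydrogens are implicit in SMILES; fill each atom to its normal valence:
  4 × C: 1 H each → 4
  1 × C: 3 H
  1 × C: 2 H
  1 × N: 1 H
  1 × S: 1 H
  Total hydrogens = 11.

11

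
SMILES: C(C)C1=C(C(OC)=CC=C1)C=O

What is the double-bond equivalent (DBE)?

Molecular formula from the SMILES: C10H12O2.
DoU = (2C + 2 + N − H − X)/2 = (2·10 + 2 + 0 − 12 − 0)/2 = 10/2 = 5.
(Structurally: 1 ring(s) + 4 π bond(s) = 5.)

5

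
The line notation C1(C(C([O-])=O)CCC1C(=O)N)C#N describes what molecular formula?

Heavy atoms from the SMILES: 8 C, 2 N, 3 O.
Implicit hydrogens by atom environment:
  3 × C: 1 H each → 3
  3 × C: no H
  2 × C: 2 H each → 4
  2 × O: no H
  1 × N: 2 H
  1 × N: no H
  1 × O (charge -1): no H
  Total hydrogens = 9.
Net charge -1.
Molecular formula: C8H9N2O3-

C8H9N2O3-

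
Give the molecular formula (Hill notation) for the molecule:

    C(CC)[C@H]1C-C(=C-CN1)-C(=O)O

C9H15NO2

Heavy atoms from the SMILES: 9 C, 1 N, 2 O.
Implicit hydrogens by atom environment:
  4 × C: 2 H each → 8
  2 × C: 1 H each → 2
  2 × C: no H
  1 × C: 3 H
  1 × N: 1 H
  1 × O: 1 H
  1 × O: no H
  Total hydrogens = 15.
Molecular formula: C9H15NO2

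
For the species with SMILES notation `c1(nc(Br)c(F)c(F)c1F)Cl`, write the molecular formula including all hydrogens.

Heavy atoms from the SMILES: 1 Br, 5 C, 1 Cl, 3 F, 1 N.
Implicit hydrogens by atom environment:
  5 × C (aromatic): no H
  3 × F: no H
  1 × Br: no H
  1 × Cl: no H
  1 × N (aromatic): no H
  Total hydrogens = 0.
Molecular formula: C5BrClF3N

C5BrClF3N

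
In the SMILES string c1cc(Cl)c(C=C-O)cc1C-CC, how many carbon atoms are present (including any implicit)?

11

The symbol for carbon appears 11 times in the SMILES. Lowercase c denotes aromatic carbon and counts toward C.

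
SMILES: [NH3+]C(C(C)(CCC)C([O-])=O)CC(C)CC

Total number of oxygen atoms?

2

The symbol for oxygen appears 2 times in the SMILES.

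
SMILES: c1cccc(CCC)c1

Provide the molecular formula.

Heavy atoms from the SMILES: 9 C.
Implicit hydrogens by atom environment:
  5 × C (aromatic): 1 H each → 5
  2 × C: 2 H each → 4
  1 × C: 3 H
  1 × C (aromatic): no H
  Total hydrogens = 12.
Molecular formula: C9H12

C9H12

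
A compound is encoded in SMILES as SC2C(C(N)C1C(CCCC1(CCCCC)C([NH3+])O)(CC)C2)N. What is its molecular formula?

C18H38N3OS+

Heavy atoms from the SMILES: 18 C, 3 N, 1 O, 1 S.
Implicit hydrogens by atom environment:
  9 × C: 2 H each → 18
  5 × C: 1 H each → 5
  2 × C: 3 H each → 6
  2 × C: no H
  2 × N: 2 H each → 4
  1 × N (charge +1): 3 H
  1 × O: 1 H
  1 × S: 1 H
  Total hydrogens = 38.
Net charge +1.
Molecular formula: C18H38N3OS+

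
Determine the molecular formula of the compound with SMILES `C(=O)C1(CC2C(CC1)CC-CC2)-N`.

Heavy atoms from the SMILES: 11 C, 1 N, 1 O.
Implicit hydrogens by atom environment:
  7 × C: 2 H each → 14
  3 × C: 1 H each → 3
  1 × C: no H
  1 × N: 2 H
  1 × O: no H
  Total hydrogens = 19.
Molecular formula: C11H19NO

C11H19NO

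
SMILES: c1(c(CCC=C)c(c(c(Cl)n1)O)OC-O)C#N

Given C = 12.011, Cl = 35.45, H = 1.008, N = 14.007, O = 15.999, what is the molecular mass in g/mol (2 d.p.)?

Molecular formula: C11H11ClN2O3.
M = 11×12.011 + 1×35.45 + 11×1.008 + 2×14.007 + 3×15.999 = 254.67 g/mol.

254.67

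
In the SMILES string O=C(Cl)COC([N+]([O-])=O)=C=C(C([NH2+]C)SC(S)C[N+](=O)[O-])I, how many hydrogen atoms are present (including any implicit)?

12

Hydrogens are implicit in SMILES; fill each atom to its normal valence:
  4 × C: no H
  4 × O: no H
  2 × C: 2 H each → 4
  2 × C: 1 H each → 2
  2 × N (charge +1): no H
  2 × O (charge -1): no H
  1 × C: 3 H
  1 × Cl: no H
  1 × I: no H
  1 × N (charge +1): 2 H
  1 × S: 1 H
  1 × S: no H
  Total hydrogens = 12.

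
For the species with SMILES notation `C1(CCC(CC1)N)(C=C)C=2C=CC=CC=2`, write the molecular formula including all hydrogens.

C14H19N

Heavy atoms from the SMILES: 14 C, 1 N.
Implicit hydrogens by atom environment:
  5 × C: 2 H each → 10
  5 × C (aromatic): 1 H each → 5
  2 × C: 1 H each → 2
  1 × C: no H
  1 × C (aromatic): no H
  1 × N: 2 H
  Total hydrogens = 19.
Molecular formula: C14H19N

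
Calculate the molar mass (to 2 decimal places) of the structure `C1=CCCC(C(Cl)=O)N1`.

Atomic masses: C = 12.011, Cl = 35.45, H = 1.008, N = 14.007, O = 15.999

Molecular formula: C6H8ClNO.
M = 6×12.011 + 1×35.45 + 8×1.008 + 1×14.007 + 1×15.999 = 145.59 g/mol.

145.59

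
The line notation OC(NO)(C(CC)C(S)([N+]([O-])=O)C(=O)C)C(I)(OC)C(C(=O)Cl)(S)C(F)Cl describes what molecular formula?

Heavy atoms from the SMILES: 12 C, 2 Cl, 1 F, 1 I, 2 N, 7 O, 2 S.
Implicit hydrogens by atom environment:
  6 × C: no H
  4 × O: no H
  3 × C: 3 H each → 9
  2 × C: 1 H each → 2
  2 × Cl: no H
  2 × O: 1 H each → 2
  2 × S: 1 H each → 2
  1 × C: 2 H
  1 × F: no H
  1 × I: no H
  1 × N: 1 H
  1 × N (charge +1): no H
  1 × O (charge -1): no H
  Total hydrogens = 18.
Molecular formula: C12H18Cl2FIN2O7S2

C12H18Cl2FIN2O7S2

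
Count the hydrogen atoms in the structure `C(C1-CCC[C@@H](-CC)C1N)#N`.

Hydrogens are implicit in SMILES; fill each atom to its normal valence:
  4 × C: 2 H each → 8
  3 × C: 1 H each → 3
  1 × C: 3 H
  1 × C: no H
  1 × N: 2 H
  1 × N: no H
  Total hydrogens = 16.

16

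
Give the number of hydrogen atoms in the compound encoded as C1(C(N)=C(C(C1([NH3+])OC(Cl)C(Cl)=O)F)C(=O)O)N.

11

Hydrogens are implicit in SMILES; fill each atom to its normal valence:
  5 × C: no H
  3 × C: 1 H each → 3
  3 × O: no H
  2 × Cl: no H
  2 × N: 2 H each → 4
  1 × F: no H
  1 × N (charge +1): 3 H
  1 × O: 1 H
  Total hydrogens = 11.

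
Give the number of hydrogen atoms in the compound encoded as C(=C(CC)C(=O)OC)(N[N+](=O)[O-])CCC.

Hydrogens are implicit in SMILES; fill each atom to its normal valence:
  3 × C: 3 H each → 9
  3 × C: 2 H each → 6
  3 × C: no H
  3 × O: no H
  1 × N: 1 H
  1 × N (charge +1): no H
  1 × O (charge -1): no H
  Total hydrogens = 16.

16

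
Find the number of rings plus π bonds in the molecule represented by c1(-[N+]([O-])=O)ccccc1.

Molecular formula from the SMILES: C6H5NO2.
DoU = (2C + 2 + N − H − X)/2 = (2·6 + 2 + 1 − 5 − 0)/2 = 10/2 = 5.
(Structurally: 1 ring(s) + 4 π bond(s) = 5.)

5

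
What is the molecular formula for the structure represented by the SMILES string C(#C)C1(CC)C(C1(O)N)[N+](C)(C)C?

Heavy atoms from the SMILES: 10 C, 2 N, 1 O.
Implicit hydrogens by atom environment:
  4 × C: 3 H each → 12
  3 × C: no H
  2 × C: 1 H each → 2
  1 × C: 2 H
  1 × N: 2 H
  1 × N (charge +1): no H
  1 × O: 1 H
  Total hydrogens = 19.
Net charge +1.
Molecular formula: C10H19N2O+

C10H19N2O+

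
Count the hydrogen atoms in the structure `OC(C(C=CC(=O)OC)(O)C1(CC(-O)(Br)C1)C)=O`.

15

Hydrogens are implicit in SMILES; fill each atom to its normal valence:
  5 × C: no H
  3 × O: 1 H each → 3
  3 × O: no H
  2 × C: 3 H each → 6
  2 × C: 2 H each → 4
  2 × C: 1 H each → 2
  1 × Br: no H
  Total hydrogens = 15.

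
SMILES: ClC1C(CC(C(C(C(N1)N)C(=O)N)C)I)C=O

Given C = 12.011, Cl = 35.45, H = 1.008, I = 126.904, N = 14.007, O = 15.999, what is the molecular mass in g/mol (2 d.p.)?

373.62

Molecular formula: C10H17ClIN3O2.
M = 10×12.011 + 1×35.45 + 17×1.008 + 1×126.904 + 3×14.007 + 2×15.999 = 373.62 g/mol.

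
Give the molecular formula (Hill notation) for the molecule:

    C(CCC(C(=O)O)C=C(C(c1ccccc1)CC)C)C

C18H26O2

Heavy atoms from the SMILES: 18 C, 2 O.
Implicit hydrogens by atom environment:
  5 × C (aromatic): 1 H each → 5
  4 × C: 2 H each → 8
  3 × C: 3 H each → 9
  3 × C: 1 H each → 3
  2 × C: no H
  1 × C (aromatic): no H
  1 × O: 1 H
  1 × O: no H
  Total hydrogens = 26.
Molecular formula: C18H26O2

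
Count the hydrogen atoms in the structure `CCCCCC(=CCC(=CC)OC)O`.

22

Hydrogens are implicit in SMILES; fill each atom to its normal valence:
  5 × C: 2 H each → 10
  3 × C: 3 H each → 9
  2 × C: 1 H each → 2
  2 × C: no H
  1 × O: 1 H
  1 × O: no H
  Total hydrogens = 22.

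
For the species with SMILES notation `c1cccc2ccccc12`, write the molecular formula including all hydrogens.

C10H8

Heavy atoms from the SMILES: 10 C.
Implicit hydrogens by atom environment:
  8 × C (aromatic): 1 H each → 8
  2 × C (aromatic): no H
  Total hydrogens = 8.
Molecular formula: C10H8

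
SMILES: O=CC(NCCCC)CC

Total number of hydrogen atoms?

17

Hydrogens are implicit in SMILES; fill each atom to its normal valence:
  4 × C: 2 H each → 8
  2 × C: 3 H each → 6
  2 × C: 1 H each → 2
  1 × N: 1 H
  1 × O: no H
  Total hydrogens = 17.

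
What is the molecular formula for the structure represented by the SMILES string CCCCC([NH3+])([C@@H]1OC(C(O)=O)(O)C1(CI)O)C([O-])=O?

Heavy atoms from the SMILES: 11 C, 1 I, 1 N, 7 O.
Implicit hydrogens by atom environment:
  5 × C: no H
  4 × C: 2 H each → 8
  3 × O: 1 H each → 3
  3 × O: no H
  1 × C: 3 H
  1 × C: 1 H
  1 × I: no H
  1 × N (charge +1): 3 H
  1 × O (charge -1): no H
  Total hydrogens = 18.
Molecular formula: C11H18INO7

C11H18INO7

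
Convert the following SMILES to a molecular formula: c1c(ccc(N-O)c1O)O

C6H7NO3

Heavy atoms from the SMILES: 6 C, 1 N, 3 O.
Implicit hydrogens by atom environment:
  3 × C (aromatic): 1 H each → 3
  3 × C (aromatic): no H
  3 × O: 1 H each → 3
  1 × N: 1 H
  Total hydrogens = 7.
Molecular formula: C6H7NO3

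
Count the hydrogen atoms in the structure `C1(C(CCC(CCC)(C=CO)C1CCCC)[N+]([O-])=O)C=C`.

29

Hydrogens are implicit in SMILES; fill each atom to its normal valence:
  8 × C: 2 H each → 16
  6 × C: 1 H each → 6
  2 × C: 3 H each → 6
  1 × C: no H
  1 × N (charge +1): no H
  1 × O: 1 H
  1 × O: no H
  1 × O (charge -1): no H
  Total hydrogens = 29.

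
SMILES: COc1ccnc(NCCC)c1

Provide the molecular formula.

C9H14N2O

Heavy atoms from the SMILES: 9 C, 2 N, 1 O.
Implicit hydrogens by atom environment:
  3 × C (aromatic): 1 H each → 3
  2 × C: 3 H each → 6
  2 × C: 2 H each → 4
  2 × C (aromatic): no H
  1 × N: 1 H
  1 × N (aromatic): no H
  1 × O: no H
  Total hydrogens = 14.
Molecular formula: C9H14N2O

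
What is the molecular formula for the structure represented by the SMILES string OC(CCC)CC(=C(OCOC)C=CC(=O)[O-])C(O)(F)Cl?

C13H19ClFO6-

Heavy atoms from the SMILES: 13 C, 1 Cl, 1 F, 6 O.
Implicit hydrogens by atom environment:
  4 × C: 2 H each → 8
  4 × C: no H
  3 × C: 1 H each → 3
  3 × O: no H
  2 × C: 3 H each → 6
  2 × O: 1 H each → 2
  1 × Cl: no H
  1 × F: no H
  1 × O (charge -1): no H
  Total hydrogens = 19.
Net charge -1.
Molecular formula: C13H19ClFO6-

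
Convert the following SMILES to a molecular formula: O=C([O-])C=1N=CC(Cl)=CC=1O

Heavy atoms from the SMILES: 6 C, 1 Cl, 1 N, 3 O.
Implicit hydrogens by atom environment:
  3 × C (aromatic): no H
  2 × C (aromatic): 1 H each → 2
  1 × C: no H
  1 × Cl: no H
  1 × N (aromatic): no H
  1 × O: 1 H
  1 × O: no H
  1 × O (charge -1): no H
  Total hydrogens = 3.
Net charge -1.
Molecular formula: C6H3ClNO3-

C6H3ClNO3-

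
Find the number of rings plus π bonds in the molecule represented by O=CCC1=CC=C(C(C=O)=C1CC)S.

Molecular formula from the SMILES: C11H12O2S.
DoU = (2C + 2 + N − H − X)/2 = (2·11 + 2 + 0 − 12 − 0)/2 = 12/2 = 6.
(Structurally: 1 ring(s) + 5 π bond(s) = 6.)

6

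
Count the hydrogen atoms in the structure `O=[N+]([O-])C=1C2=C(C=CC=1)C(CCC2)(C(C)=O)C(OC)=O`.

Hydrogens are implicit in SMILES; fill each atom to its normal valence:
  4 × O: no H
  3 × C: 2 H each → 6
  3 × C (aromatic): 1 H each → 3
  3 × C (aromatic): no H
  3 × C: no H
  2 × C: 3 H each → 6
  1 × N (charge +1): no H
  1 × O (charge -1): no H
  Total hydrogens = 15.

15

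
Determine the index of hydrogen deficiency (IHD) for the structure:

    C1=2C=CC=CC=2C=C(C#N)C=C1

Molecular formula from the SMILES: C11H7N.
DoU = (2C + 2 + N − H − X)/2 = (2·11 + 2 + 1 − 7 − 0)/2 = 18/2 = 9.
(Structurally: 2 ring(s) + 7 π bond(s) = 9.)

9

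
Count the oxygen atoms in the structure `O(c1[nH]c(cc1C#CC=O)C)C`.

The symbol for oxygen appears 2 times in the SMILES.

2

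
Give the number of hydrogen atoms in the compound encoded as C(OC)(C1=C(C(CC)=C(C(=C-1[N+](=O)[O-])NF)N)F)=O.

11

Hydrogens are implicit in SMILES; fill each atom to its normal valence:
  6 × C (aromatic): no H
  3 × O: no H
  2 × C: 3 H each → 6
  2 × F: no H
  1 × C: 2 H
  1 × C: no H
  1 × N: 2 H
  1 × N: 1 H
  1 × N (charge +1): no H
  1 × O (charge -1): no H
  Total hydrogens = 11.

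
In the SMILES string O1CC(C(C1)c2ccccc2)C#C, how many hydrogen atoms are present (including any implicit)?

12

Hydrogens are implicit in SMILES; fill each atom to its normal valence:
  5 × C (aromatic): 1 H each → 5
  3 × C: 1 H each → 3
  2 × C: 2 H each → 4
  1 × C (aromatic): no H
  1 × C: no H
  1 × O: no H
  Total hydrogens = 12.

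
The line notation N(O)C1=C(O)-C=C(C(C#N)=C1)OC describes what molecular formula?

Heavy atoms from the SMILES: 8 C, 2 N, 3 O.
Implicit hydrogens by atom environment:
  4 × C (aromatic): no H
  2 × C (aromatic): 1 H each → 2
  2 × O: 1 H each → 2
  1 × C: 3 H
  1 × C: no H
  1 × N: 1 H
  1 × N: no H
  1 × O: no H
  Total hydrogens = 8.
Molecular formula: C8H8N2O3

C8H8N2O3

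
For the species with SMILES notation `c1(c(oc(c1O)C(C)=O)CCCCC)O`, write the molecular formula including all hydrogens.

Heavy atoms from the SMILES: 11 C, 4 O.
Implicit hydrogens by atom environment:
  4 × C: 2 H each → 8
  4 × C (aromatic): no H
  2 × C: 3 H each → 6
  2 × O: 1 H each → 2
  1 × C: no H
  1 × O (aromatic): no H
  1 × O: no H
  Total hydrogens = 16.
Molecular formula: C11H16O4

C11H16O4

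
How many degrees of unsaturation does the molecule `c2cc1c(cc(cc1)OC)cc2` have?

7

Molecular formula from the SMILES: C11H10O.
DoU = (2C + 2 + N − H − X)/2 = (2·11 + 2 + 0 − 10 − 0)/2 = 14/2 = 7.
(Structurally: 2 ring(s) + 5 π bond(s) = 7.)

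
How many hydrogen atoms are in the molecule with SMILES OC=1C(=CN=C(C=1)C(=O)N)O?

6

Hydrogens are implicit in SMILES; fill each atom to its normal valence:
  3 × C (aromatic): no H
  2 × C (aromatic): 1 H each → 2
  2 × O: 1 H each → 2
  1 × C: no H
  1 × N: 2 H
  1 × N (aromatic): no H
  1 × O: no H
  Total hydrogens = 6.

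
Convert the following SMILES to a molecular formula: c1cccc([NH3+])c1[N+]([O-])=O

C6H7N2O2+

Heavy atoms from the SMILES: 6 C, 2 N, 2 O.
Implicit hydrogens by atom environment:
  4 × C (aromatic): 1 H each → 4
  2 × C (aromatic): no H
  1 × N (charge +1): 3 H
  1 × N (charge +1): no H
  1 × O: no H
  1 × O (charge -1): no H
  Total hydrogens = 7.
Net charge +1.
Molecular formula: C6H7N2O2+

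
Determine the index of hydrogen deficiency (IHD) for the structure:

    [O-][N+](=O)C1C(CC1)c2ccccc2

Molecular formula from the SMILES: C10H11NO2.
DoU = (2C + 2 + N − H − X)/2 = (2·10 + 2 + 1 − 11 − 0)/2 = 12/2 = 6.
(Structurally: 2 ring(s) + 4 π bond(s) = 6.)

6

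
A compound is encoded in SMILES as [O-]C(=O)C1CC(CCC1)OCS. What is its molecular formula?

C8H13O3S-

Heavy atoms from the SMILES: 8 C, 3 O, 1 S.
Implicit hydrogens by atom environment:
  5 × C: 2 H each → 10
  2 × C: 1 H each → 2
  2 × O: no H
  1 × C: no H
  1 × O (charge -1): no H
  1 × S: 1 H
  Total hydrogens = 13.
Net charge -1.
Molecular formula: C8H13O3S-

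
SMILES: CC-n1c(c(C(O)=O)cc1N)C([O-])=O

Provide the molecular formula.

C8H9N2O4-

Heavy atoms from the SMILES: 8 C, 2 N, 4 O.
Implicit hydrogens by atom environment:
  3 × C (aromatic): no H
  2 × C: no H
  2 × O: no H
  1 × C: 3 H
  1 × C: 2 H
  1 × C (aromatic): 1 H
  1 × N: 2 H
  1 × N (aromatic): no H
  1 × O: 1 H
  1 × O (charge -1): no H
  Total hydrogens = 9.
Net charge -1.
Molecular formula: C8H9N2O4-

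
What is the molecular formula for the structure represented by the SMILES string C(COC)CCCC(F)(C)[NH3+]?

C8H19FNO+

Heavy atoms from the SMILES: 8 C, 1 F, 1 N, 1 O.
Implicit hydrogens by atom environment:
  5 × C: 2 H each → 10
  2 × C: 3 H each → 6
  1 × C: no H
  1 × F: no H
  1 × N (charge +1): 3 H
  1 × O: no H
  Total hydrogens = 19.
Net charge +1.
Molecular formula: C8H19FNO+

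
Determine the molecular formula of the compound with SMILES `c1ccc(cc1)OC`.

C7H8O

Heavy atoms from the SMILES: 7 C, 1 O.
Implicit hydrogens by atom environment:
  5 × C (aromatic): 1 H each → 5
  1 × C: 3 H
  1 × C (aromatic): no H
  1 × O: no H
  Total hydrogens = 8.
Molecular formula: C7H8O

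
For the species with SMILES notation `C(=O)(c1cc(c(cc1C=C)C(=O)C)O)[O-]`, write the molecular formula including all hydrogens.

Heavy atoms from the SMILES: 11 C, 4 O.
Implicit hydrogens by atom environment:
  4 × C (aromatic): no H
  2 × C (aromatic): 1 H each → 2
  2 × C: no H
  2 × O: no H
  1 × C: 3 H
  1 × C: 2 H
  1 × C: 1 H
  1 × O: 1 H
  1 × O (charge -1): no H
  Total hydrogens = 9.
Net charge -1.
Molecular formula: C11H9O4-

C11H9O4-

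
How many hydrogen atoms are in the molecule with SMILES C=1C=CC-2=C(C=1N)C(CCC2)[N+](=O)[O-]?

Hydrogens are implicit in SMILES; fill each atom to its normal valence:
  3 × C: 2 H each → 6
  3 × C (aromatic): 1 H each → 3
  3 × C (aromatic): no H
  1 × C: 1 H
  1 × N: 2 H
  1 × N (charge +1): no H
  1 × O: no H
  1 × O (charge -1): no H
  Total hydrogens = 12.

12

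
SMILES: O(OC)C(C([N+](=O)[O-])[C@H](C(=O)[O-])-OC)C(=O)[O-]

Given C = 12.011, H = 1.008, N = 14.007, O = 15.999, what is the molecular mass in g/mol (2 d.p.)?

251.15

Molecular formula: [C7H9NO9]2-.
M = 7×12.011 + 9×1.008 + 1×14.007 + 9×15.999 = 251.15 g/mol.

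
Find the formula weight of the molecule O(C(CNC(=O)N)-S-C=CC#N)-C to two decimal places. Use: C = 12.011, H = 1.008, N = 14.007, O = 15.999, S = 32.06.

201.24

Molecular formula: C7H11N3O2S.
M = 7×12.011 + 11×1.008 + 3×14.007 + 2×15.999 + 1×32.06 = 201.24 g/mol.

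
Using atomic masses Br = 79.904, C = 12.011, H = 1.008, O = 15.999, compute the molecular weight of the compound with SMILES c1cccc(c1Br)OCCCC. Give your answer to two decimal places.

Molecular formula: C10H13BrO.
M = 1×79.904 + 10×12.011 + 13×1.008 + 1×15.999 = 229.12 g/mol.

229.12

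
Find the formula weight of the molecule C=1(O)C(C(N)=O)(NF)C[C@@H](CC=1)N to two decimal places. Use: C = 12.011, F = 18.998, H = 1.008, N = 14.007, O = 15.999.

Molecular formula: C7H12FN3O2.
M = 7×12.011 + 1×18.998 + 12×1.008 + 3×14.007 + 2×15.999 = 189.19 g/mol.

189.19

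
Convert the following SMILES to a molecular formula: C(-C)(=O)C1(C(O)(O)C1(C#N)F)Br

Heavy atoms from the SMILES: 1 Br, 6 C, 1 F, 1 N, 3 O.
Implicit hydrogens by atom environment:
  5 × C: no H
  2 × O: 1 H each → 2
  1 × Br: no H
  1 × C: 3 H
  1 × F: no H
  1 × N: no H
  1 × O: no H
  Total hydrogens = 5.
Molecular formula: C6H5BrFNO3

C6H5BrFNO3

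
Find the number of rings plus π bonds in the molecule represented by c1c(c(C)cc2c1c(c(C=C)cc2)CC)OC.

Molecular formula from the SMILES: C16H18O.
DoU = (2C + 2 + N − H − X)/2 = (2·16 + 2 + 0 − 18 − 0)/2 = 16/2 = 8.
(Structurally: 2 ring(s) + 6 π bond(s) = 8.)

8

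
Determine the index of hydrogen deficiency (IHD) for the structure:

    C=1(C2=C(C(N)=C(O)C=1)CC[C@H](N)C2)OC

5

Molecular formula from the SMILES: C11H16N2O2.
DoU = (2C + 2 + N − H − X)/2 = (2·11 + 2 + 2 − 16 − 0)/2 = 10/2 = 5.
(Structurally: 2 ring(s) + 3 π bond(s) = 5.)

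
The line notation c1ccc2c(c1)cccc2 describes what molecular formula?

Heavy atoms from the SMILES: 10 C.
Implicit hydrogens by atom environment:
  8 × C (aromatic): 1 H each → 8
  2 × C (aromatic): no H
  Total hydrogens = 8.
Molecular formula: C10H8

C10H8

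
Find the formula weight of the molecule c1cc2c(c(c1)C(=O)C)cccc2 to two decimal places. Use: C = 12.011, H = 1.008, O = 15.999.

Molecular formula: C12H10O.
M = 12×12.011 + 10×1.008 + 1×15.999 = 170.21 g/mol.

170.21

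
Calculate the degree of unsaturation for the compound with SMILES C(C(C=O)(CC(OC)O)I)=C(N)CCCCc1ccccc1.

6

Molecular formula from the SMILES: C17H24INO3.
DoU = (2C + 2 + N − H − X)/2 = (2·17 + 2 + 1 − 24 − 1)/2 = 12/2 = 6.
(Structurally: 1 ring(s) + 5 π bond(s) = 6.)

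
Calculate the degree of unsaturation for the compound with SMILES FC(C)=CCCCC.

Molecular formula from the SMILES: C7H13F.
DoU = (2C + 2 + N − H − X)/2 = (2·7 + 2 + 0 − 13 − 1)/2 = 2/2 = 1.
(Structurally: 0 ring(s) + 1 π bond(s) = 1.)

1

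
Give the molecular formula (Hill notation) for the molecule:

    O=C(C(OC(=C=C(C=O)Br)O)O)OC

Heavy atoms from the SMILES: 1 Br, 7 C, 6 O.
Implicit hydrogens by atom environment:
  4 × C: no H
  4 × O: no H
  2 × C: 1 H each → 2
  2 × O: 1 H each → 2
  1 × Br: no H
  1 × C: 3 H
  Total hydrogens = 7.
Molecular formula: C7H7BrO6

C7H7BrO6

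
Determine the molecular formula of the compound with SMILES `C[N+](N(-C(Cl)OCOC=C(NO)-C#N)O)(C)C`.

Heavy atoms from the SMILES: 8 C, 1 Cl, 4 N, 4 O.
Implicit hydrogens by atom environment:
  3 × C: 3 H each → 9
  2 × C: 1 H each → 2
  2 × C: no H
  2 × N: no H
  2 × O: 1 H each → 2
  2 × O: no H
  1 × C: 2 H
  1 × Cl: no H
  1 × N: 1 H
  1 × N (charge +1): no H
  Total hydrogens = 16.
Net charge +1.
Molecular formula: C8H16ClN4O4+

C8H16ClN4O4+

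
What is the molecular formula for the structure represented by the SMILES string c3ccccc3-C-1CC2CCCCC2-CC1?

Heavy atoms from the SMILES: 16 C.
Implicit hydrogens by atom environment:
  7 × C: 2 H each → 14
  5 × C (aromatic): 1 H each → 5
  3 × C: 1 H each → 3
  1 × C (aromatic): no H
  Total hydrogens = 22.
Molecular formula: C16H22

C16H22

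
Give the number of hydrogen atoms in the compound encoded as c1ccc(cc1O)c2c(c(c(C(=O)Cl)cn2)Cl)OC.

Hydrogens are implicit in SMILES; fill each atom to its normal valence:
  6 × C (aromatic): no H
  5 × C (aromatic): 1 H each → 5
  2 × Cl: no H
  2 × O: no H
  1 × C: 3 H
  1 × C: no H
  1 × N (aromatic): no H
  1 × O: 1 H
  Total hydrogens = 9.

9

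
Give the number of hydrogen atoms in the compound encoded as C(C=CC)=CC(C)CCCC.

20

Hydrogens are implicit in SMILES; fill each atom to its normal valence:
  5 × C: 1 H each → 5
  3 × C: 3 H each → 9
  3 × C: 2 H each → 6
  Total hydrogens = 20.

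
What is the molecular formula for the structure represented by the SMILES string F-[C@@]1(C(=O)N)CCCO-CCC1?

Heavy atoms from the SMILES: 8 C, 1 F, 1 N, 2 O.
Implicit hydrogens by atom environment:
  6 × C: 2 H each → 12
  2 × C: no H
  2 × O: no H
  1 × F: no H
  1 × N: 2 H
  Total hydrogens = 14.
Molecular formula: C8H14FNO2

C8H14FNO2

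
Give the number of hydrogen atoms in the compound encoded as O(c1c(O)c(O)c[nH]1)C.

Hydrogens are implicit in SMILES; fill each atom to its normal valence:
  3 × C (aromatic): no H
  2 × O: 1 H each → 2
  1 × C: 3 H
  1 × C (aromatic): 1 H
  1 × N (aromatic): 1 H
  1 × O: no H
  Total hydrogens = 7.

7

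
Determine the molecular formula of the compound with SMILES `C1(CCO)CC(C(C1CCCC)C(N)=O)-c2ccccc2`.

C18H27NO2

Heavy atoms from the SMILES: 18 C, 1 N, 2 O.
Implicit hydrogens by atom environment:
  6 × C: 2 H each → 12
  5 × C (aromatic): 1 H each → 5
  4 × C: 1 H each → 4
  1 × C: 3 H
  1 × C: no H
  1 × C (aromatic): no H
  1 × N: 2 H
  1 × O: 1 H
  1 × O: no H
  Total hydrogens = 27.
Molecular formula: C18H27NO2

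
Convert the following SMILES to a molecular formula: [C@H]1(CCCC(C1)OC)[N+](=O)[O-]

C7H13NO3

Heavy atoms from the SMILES: 7 C, 1 N, 3 O.
Implicit hydrogens by atom environment:
  4 × C: 2 H each → 8
  2 × C: 1 H each → 2
  2 × O: no H
  1 × C: 3 H
  1 × N (charge +1): no H
  1 × O (charge -1): no H
  Total hydrogens = 13.
Molecular formula: C7H13NO3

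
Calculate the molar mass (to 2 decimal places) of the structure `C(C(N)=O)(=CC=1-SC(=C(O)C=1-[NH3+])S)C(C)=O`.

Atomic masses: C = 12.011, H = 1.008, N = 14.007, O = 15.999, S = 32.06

Molecular formula: C9H11N2O3S2+.
M = 9×12.011 + 11×1.008 + 2×14.007 + 3×15.999 + 2×32.06 = 259.32 g/mol.

259.32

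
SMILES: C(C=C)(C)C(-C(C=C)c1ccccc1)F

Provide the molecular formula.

Heavy atoms from the SMILES: 14 C, 1 F.
Implicit hydrogens by atom environment:
  5 × C: 1 H each → 5
  5 × C (aromatic): 1 H each → 5
  2 × C: 2 H each → 4
  1 × C: 3 H
  1 × C (aromatic): no H
  1 × F: no H
  Total hydrogens = 17.
Molecular formula: C14H17F

C14H17F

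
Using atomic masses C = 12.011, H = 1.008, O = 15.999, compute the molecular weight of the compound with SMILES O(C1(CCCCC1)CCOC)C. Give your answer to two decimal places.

172.27

Molecular formula: C10H20O2.
M = 10×12.011 + 20×1.008 + 2×15.999 = 172.27 g/mol.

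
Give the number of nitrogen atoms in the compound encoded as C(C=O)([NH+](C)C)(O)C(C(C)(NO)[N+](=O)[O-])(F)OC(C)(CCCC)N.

The symbol for nitrogen appears 4 times in the SMILES.

4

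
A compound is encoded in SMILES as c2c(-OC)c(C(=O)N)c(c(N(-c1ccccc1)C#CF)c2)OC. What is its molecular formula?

Heavy atoms from the SMILES: 17 C, 1 F, 2 N, 3 O.
Implicit hydrogens by atom environment:
  7 × C (aromatic): 1 H each → 7
  5 × C (aromatic): no H
  3 × C: no H
  3 × O: no H
  2 × C: 3 H each → 6
  1 × F: no H
  1 × N: 2 H
  1 × N: no H
  Total hydrogens = 15.
Molecular formula: C17H15FN2O3

C17H15FN2O3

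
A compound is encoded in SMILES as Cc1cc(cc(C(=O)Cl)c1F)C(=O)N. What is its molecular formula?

C9H7ClFNO2

Heavy atoms from the SMILES: 9 C, 1 Cl, 1 F, 1 N, 2 O.
Implicit hydrogens by atom environment:
  4 × C (aromatic): no H
  2 × C (aromatic): 1 H each → 2
  2 × C: no H
  2 × O: no H
  1 × C: 3 H
  1 × Cl: no H
  1 × F: no H
  1 × N: 2 H
  Total hydrogens = 7.
Molecular formula: C9H7ClFNO2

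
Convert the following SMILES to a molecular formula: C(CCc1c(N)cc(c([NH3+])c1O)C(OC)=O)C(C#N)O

C13H18N3O4+

Heavy atoms from the SMILES: 13 C, 3 N, 4 O.
Implicit hydrogens by atom environment:
  5 × C (aromatic): no H
  3 × C: 2 H each → 6
  2 × C: no H
  2 × O: 1 H each → 2
  2 × O: no H
  1 × C: 3 H
  1 × C (aromatic): 1 H
  1 × C: 1 H
  1 × N (charge +1): 3 H
  1 × N: 2 H
  1 × N: no H
  Total hydrogens = 18.
Net charge +1.
Molecular formula: C13H18N3O4+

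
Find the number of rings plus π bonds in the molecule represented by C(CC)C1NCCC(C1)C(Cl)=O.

Molecular formula from the SMILES: C9H16ClNO.
DoU = (2C + 2 + N − H − X)/2 = (2·9 + 2 + 1 − 16 − 1)/2 = 4/2 = 2.
(Structurally: 1 ring(s) + 1 π bond(s) = 2.)

2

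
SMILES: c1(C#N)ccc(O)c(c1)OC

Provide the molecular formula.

Heavy atoms from the SMILES: 8 C, 1 N, 2 O.
Implicit hydrogens by atom environment:
  3 × C (aromatic): 1 H each → 3
  3 × C (aromatic): no H
  1 × C: 3 H
  1 × C: no H
  1 × N: no H
  1 × O: 1 H
  1 × O: no H
  Total hydrogens = 7.
Molecular formula: C8H7NO2

C8H7NO2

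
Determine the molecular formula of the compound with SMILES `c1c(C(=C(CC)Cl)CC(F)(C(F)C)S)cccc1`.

Heavy atoms from the SMILES: 14 C, 1 Cl, 2 F, 1 S.
Implicit hydrogens by atom environment:
  5 × C (aromatic): 1 H each → 5
  3 × C: no H
  2 × C: 3 H each → 6
  2 × C: 2 H each → 4
  2 × F: no H
  1 × C: 1 H
  1 × C (aromatic): no H
  1 × Cl: no H
  1 × S: 1 H
  Total hydrogens = 17.
Molecular formula: C14H17ClF2S

C14H17ClF2S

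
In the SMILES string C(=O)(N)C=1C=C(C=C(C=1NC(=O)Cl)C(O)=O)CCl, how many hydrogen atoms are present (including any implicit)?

8

Hydrogens are implicit in SMILES; fill each atom to its normal valence:
  4 × C (aromatic): no H
  3 × C: no H
  3 × O: no H
  2 × C (aromatic): 1 H each → 2
  2 × Cl: no H
  1 × C: 2 H
  1 × N: 2 H
  1 × N: 1 H
  1 × O: 1 H
  Total hydrogens = 8.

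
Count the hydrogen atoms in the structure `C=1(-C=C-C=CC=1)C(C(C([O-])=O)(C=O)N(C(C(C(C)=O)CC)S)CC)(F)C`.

Hydrogens are implicit in SMILES; fill each atom to its normal valence:
  5 × C (aromatic): 1 H each → 5
  4 × C: 3 H each → 12
  4 × C: no H
  3 × C: 1 H each → 3
  3 × O: no H
  2 × C: 2 H each → 4
  1 × C (aromatic): no H
  1 × F: no H
  1 × N: no H
  1 × O (charge -1): no H
  1 × S: 1 H
  Total hydrogens = 25.

25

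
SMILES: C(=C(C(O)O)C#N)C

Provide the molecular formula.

Heavy atoms from the SMILES: 5 C, 1 N, 2 O.
Implicit hydrogens by atom environment:
  2 × C: 1 H each → 2
  2 × C: no H
  2 × O: 1 H each → 2
  1 × C: 3 H
  1 × N: no H
  Total hydrogens = 7.
Molecular formula: C5H7NO2

C5H7NO2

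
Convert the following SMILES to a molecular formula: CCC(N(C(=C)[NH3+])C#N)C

Heavy atoms from the SMILES: 7 C, 3 N.
Implicit hydrogens by atom environment:
  2 × C: 3 H each → 6
  2 × C: 2 H each → 4
  2 × C: no H
  2 × N: no H
  1 × C: 1 H
  1 × N (charge +1): 3 H
  Total hydrogens = 14.
Net charge +1.
Molecular formula: C7H14N3+

C7H14N3+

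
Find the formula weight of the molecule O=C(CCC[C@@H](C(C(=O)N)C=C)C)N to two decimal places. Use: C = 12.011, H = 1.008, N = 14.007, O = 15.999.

Molecular formula: C10H18N2O2.
M = 10×12.011 + 18×1.008 + 2×14.007 + 2×15.999 = 198.27 g/mol.

198.27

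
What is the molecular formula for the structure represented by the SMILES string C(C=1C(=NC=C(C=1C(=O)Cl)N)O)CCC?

C10H13ClN2O2

Heavy atoms from the SMILES: 10 C, 1 Cl, 2 N, 2 O.
Implicit hydrogens by atom environment:
  4 × C (aromatic): no H
  3 × C: 2 H each → 6
  1 × C: 3 H
  1 × C (aromatic): 1 H
  1 × C: no H
  1 × Cl: no H
  1 × N: 2 H
  1 × N (aromatic): no H
  1 × O: 1 H
  1 × O: no H
  Total hydrogens = 13.
Molecular formula: C10H13ClN2O2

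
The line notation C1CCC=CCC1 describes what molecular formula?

C7H12

Heavy atoms from the SMILES: 7 C.
Implicit hydrogens by atom environment:
  5 × C: 2 H each → 10
  2 × C: 1 H each → 2
  Total hydrogens = 12.
Molecular formula: C7H12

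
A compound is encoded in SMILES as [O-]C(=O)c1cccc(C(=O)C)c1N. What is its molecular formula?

Heavy atoms from the SMILES: 9 C, 1 N, 3 O.
Implicit hydrogens by atom environment:
  3 × C (aromatic): 1 H each → 3
  3 × C (aromatic): no H
  2 × C: no H
  2 × O: no H
  1 × C: 3 H
  1 × N: 2 H
  1 × O (charge -1): no H
  Total hydrogens = 8.
Net charge -1.
Molecular formula: C9H8NO3-

C9H8NO3-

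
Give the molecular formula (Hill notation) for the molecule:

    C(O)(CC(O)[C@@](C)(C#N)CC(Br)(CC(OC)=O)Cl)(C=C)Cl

C13H18BrCl2NO4

Heavy atoms from the SMILES: 1 Br, 13 C, 2 Cl, 1 N, 4 O.
Implicit hydrogens by atom environment:
  5 × C: no H
  4 × C: 2 H each → 8
  2 × C: 3 H each → 6
  2 × C: 1 H each → 2
  2 × Cl: no H
  2 × O: 1 H each → 2
  2 × O: no H
  1 × Br: no H
  1 × N: no H
  Total hydrogens = 18.
Molecular formula: C13H18BrCl2NO4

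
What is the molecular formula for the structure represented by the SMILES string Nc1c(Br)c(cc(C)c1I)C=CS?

Heavy atoms from the SMILES: 1 Br, 9 C, 1 I, 1 N, 1 S.
Implicit hydrogens by atom environment:
  5 × C (aromatic): no H
  2 × C: 1 H each → 2
  1 × Br: no H
  1 × C: 3 H
  1 × C (aromatic): 1 H
  1 × I: no H
  1 × N: 2 H
  1 × S: 1 H
  Total hydrogens = 9.
Molecular formula: C9H9BrINS

C9H9BrINS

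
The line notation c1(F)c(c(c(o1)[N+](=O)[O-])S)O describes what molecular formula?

Heavy atoms from the SMILES: 4 C, 1 F, 1 N, 4 O, 1 S.
Implicit hydrogens by atom environment:
  4 × C (aromatic): no H
  1 × F: no H
  1 × N (charge +1): no H
  1 × O: 1 H
  1 × O (aromatic): no H
  1 × O: no H
  1 × O (charge -1): no H
  1 × S: 1 H
  Total hydrogens = 2.
Molecular formula: C4H2FNO4S

C4H2FNO4S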